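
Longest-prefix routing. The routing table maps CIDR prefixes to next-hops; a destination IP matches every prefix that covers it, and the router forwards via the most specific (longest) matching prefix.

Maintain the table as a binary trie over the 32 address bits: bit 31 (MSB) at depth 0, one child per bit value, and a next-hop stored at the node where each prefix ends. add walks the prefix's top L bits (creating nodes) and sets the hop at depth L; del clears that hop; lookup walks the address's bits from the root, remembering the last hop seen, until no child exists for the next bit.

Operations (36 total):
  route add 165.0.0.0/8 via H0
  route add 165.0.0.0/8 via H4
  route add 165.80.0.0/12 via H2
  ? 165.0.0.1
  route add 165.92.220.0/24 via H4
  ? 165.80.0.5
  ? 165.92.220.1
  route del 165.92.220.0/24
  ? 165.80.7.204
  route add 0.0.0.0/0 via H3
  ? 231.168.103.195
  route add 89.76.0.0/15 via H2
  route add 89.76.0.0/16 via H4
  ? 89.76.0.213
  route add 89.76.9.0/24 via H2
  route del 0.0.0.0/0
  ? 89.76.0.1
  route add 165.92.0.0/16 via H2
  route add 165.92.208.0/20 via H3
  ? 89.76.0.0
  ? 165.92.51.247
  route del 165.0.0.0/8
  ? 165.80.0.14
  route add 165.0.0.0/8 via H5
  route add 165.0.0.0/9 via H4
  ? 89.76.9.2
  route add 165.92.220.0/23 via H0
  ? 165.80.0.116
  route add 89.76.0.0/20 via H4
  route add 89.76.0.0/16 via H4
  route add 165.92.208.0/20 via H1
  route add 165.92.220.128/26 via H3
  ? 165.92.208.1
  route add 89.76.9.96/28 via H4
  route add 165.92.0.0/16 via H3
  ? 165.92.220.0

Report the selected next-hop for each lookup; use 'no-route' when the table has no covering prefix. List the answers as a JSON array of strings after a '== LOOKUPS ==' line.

Process each operation:
  + 165.0.0.0/8 (H0) depth=8
  + 165.0.0.0/8 (H4) depth=8
  + 165.80.0.0/12 (H2) depth=12
  Q 165.0.0.1: descend 101001010 ; hops seen [H4] ; pick H4
  + 165.92.220.0/24 (H4) depth=24
  Q 165.80.0.5: descend 101001010101 ; hops seen [H4,H2] ; pick H2
  Q 165.92.220.1: descend 101001010101110011011100 ; hops seen [H4,H2,H4] ; pick H4
  del 165.92.220.0/24 (clear depth 24)
  Q 165.80.7.204: descend 101001010101 ; hops seen [H4,H2] ; pick H2
  + 0.0.0.0/0 (H3) depth=0
  Q 231.168.103.195: descend 1 ; hops seen [H3] ; pick H3
  + 89.76.0.0/15 (H2) depth=15
  + 89.76.0.0/16 (H4) depth=16
  Q 89.76.0.213: descend 0101100101001100 ; hops seen [H3,H2,H4] ; pick H4
  + 89.76.9.0/24 (H2) depth=24
  del 0.0.0.0/0 (clear depth 0)
  Q 89.76.0.1: descend 01011001010011000000 ; hops seen [H2,H4] ; pick H4
  + 165.92.0.0/16 (H2) depth=16
  + 165.92.208.0/20 (H3) depth=20
  Q 89.76.0.0: descend 01011001010011000000 ; hops seen [H2,H4] ; pick H4
  Q 165.92.51.247: descend 1010010101011100 ; hops seen [H4,H2,H2] ; pick H2
  del 165.0.0.0/8 (clear depth 8)
  Q 165.80.0.14: descend 101001010101 ; hops seen [H2] ; pick H2
  + 165.0.0.0/8 (H5) depth=8
  + 165.0.0.0/9 (H4) depth=9
  Q 89.76.9.2: descend 010110010100110000001001 ; hops seen [H2,H4,H2] ; pick H2
  + 165.92.220.0/23 (H0) depth=23
  Q 165.80.0.116: descend 101001010101 ; hops seen [H5,H4,H2] ; pick H2
  + 89.76.0.0/20 (H4) depth=20
  + 89.76.0.0/16 (H4) depth=16
  + 165.92.208.0/20 (H1) depth=20
  + 165.92.220.128/26 (H3) depth=26
  Q 165.92.208.1: descend 10100101010111001101 ; hops seen [H5,H4,H2,H2,H1] ; pick H1
  + 89.76.9.96/28 (H4) depth=28
  + 165.92.0.0/16 (H3) depth=16
  Q 165.92.220.0: descend 101001010101110011011100 ; hops seen [H5,H4,H2,H3,H1,H0] ; pick H0

== LOOKUPS ==
["H4","H2","H4","H2","H3","H4","H4","H4","H2","H2","H2","H2","H1","H0"]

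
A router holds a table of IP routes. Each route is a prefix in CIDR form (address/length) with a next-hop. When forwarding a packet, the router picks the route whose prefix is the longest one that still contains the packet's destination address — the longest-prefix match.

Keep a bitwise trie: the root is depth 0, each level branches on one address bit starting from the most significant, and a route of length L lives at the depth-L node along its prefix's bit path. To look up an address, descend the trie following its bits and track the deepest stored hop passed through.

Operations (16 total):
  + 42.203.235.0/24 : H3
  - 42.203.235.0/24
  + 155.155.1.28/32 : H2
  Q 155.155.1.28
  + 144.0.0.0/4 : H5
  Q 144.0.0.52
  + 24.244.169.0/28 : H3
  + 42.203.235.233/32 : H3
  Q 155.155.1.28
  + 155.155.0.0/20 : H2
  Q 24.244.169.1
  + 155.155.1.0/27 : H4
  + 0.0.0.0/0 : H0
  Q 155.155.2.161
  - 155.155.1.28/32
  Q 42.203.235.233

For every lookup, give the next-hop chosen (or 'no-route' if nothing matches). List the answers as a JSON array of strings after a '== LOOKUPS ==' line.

Process each operation:
  add 42.203.235.0/24 -> H3 at depth 24
  del 42.203.235.0/24 (clear depth 24)
  add 155.155.1.28/32 -> H2 at depth 32
  ? 155.155.1.28  path d0:-→d1:-→d2:-→d3:-→d4:-→d5:-→d6:-→d7:-→d8:-→d9:-→d10:-→d11:-→d12:-→d13:-→d14:-→d15:-→d16:-→d17:-→d18:-→d19:-→d20:-→d21:-→d22:-→d23:-→d24:-→d25:-→d26:-→d27:-→d28:-→d29:-→d30:-→d31:-→d32:H2  best=H2
  add 144.0.0.0/4 -> H5 at depth 4
  ? 144.0.0.52  path d0:-→d1:-→d2:-→d3:-→d4:H5  best=H5
  add 24.244.169.0/28 -> H3 at depth 28
  add 42.203.235.233/32 -> H3 at depth 32
  ? 155.155.1.28  path d0:-→d1:-→d2:-→d3:-→d4:H5→d5:-→d6:-→d7:-→d8:-→d9:-→d10:-→d11:-→d12:-→d13:-→d14:-→d15:-→d16:-→d17:-→d18:-→d19:-→d20:-→d21:-→d22:-→d23:-→d24:-→d25:-→d26:-→d27:-→d28:-→d29:-→d30:-→d31:-→d32:H2  best=H2
  add 155.155.0.0/20 -> H2 at depth 20
  ? 24.244.169.1  path d0:-→d1:-→d2:-→d3:-→d4:-→d5:-→d6:-→d7:-→d8:-→d9:-→d10:-→d11:-→d12:-→d13:-→d14:-→d15:-→d16:-→d17:-→d18:-→d19:-→d20:-→d21:-→d22:-→d23:-→d24:-→d25:-→d26:-→d27:-→d28:H3  best=H3
  add 155.155.1.0/27 -> H4 at depth 27
  add 0.0.0.0/0 -> H0 at depth 0
  ? 155.155.2.161  path d0:H0→d1:-→d2:-→d3:-→d4:H5→d5:-→d6:-→d7:-→d8:-→d9:-→d10:-→d11:-→d12:-→d13:-→d14:-→d15:-→d16:-→d17:-→d18:-→d19:-→d20:H2→d21:-→d22:-  best=H2
  del 155.155.1.28/32 (clear depth 32)
  ? 42.203.235.233  path d0:H0→d1:-→d2:-→d3:-→d4:-→d5:-→d6:-→d7:-→d8:-→d9:-→d10:-→d11:-→d12:-→d13:-→d14:-→d15:-→d16:-→d17:-→d18:-→d19:-→d20:-→d21:-→d22:-→d23:-→d24:-→d25:-→d26:-→d27:-→d28:-→d29:-→d30:-→d31:-→d32:H3  best=H3

== LOOKUPS ==
["H2","H5","H2","H3","H2","H3"]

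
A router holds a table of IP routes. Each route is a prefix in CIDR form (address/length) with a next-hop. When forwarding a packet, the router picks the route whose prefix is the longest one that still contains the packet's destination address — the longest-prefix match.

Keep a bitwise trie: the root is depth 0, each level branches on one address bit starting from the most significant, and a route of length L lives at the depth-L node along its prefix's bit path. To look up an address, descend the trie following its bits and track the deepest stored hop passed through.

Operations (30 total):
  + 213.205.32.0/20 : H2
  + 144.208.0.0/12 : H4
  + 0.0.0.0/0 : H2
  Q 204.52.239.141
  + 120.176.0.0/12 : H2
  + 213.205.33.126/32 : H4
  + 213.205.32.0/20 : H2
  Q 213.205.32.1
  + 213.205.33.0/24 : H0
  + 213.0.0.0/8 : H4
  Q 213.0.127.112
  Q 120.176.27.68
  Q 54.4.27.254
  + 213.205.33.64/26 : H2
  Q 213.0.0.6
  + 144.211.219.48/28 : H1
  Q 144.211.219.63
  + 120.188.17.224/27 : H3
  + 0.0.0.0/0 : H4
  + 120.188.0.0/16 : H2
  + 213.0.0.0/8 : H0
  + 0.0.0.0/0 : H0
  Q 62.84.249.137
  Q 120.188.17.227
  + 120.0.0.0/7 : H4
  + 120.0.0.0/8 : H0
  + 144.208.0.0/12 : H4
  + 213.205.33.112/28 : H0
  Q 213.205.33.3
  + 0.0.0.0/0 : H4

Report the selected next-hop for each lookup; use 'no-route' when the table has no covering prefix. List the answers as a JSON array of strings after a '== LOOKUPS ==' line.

Process each operation:
  add 213.205.32.0/20 -> H2 at depth 20
  add 144.208.0.0/12 -> H4 at depth 12
  add 0.0.0.0/0 -> H2 at depth 0
  ? 204.52.239.141  path d0:H2→d1:-→d2:-→d3:-  best=H2
  add 120.176.0.0/12 -> H2 at depth 12
  add 213.205.33.126/32 -> H4 at depth 32
  add 213.205.32.0/20 -> H2 at depth 20
  ? 213.205.32.1  path d0:H2→d1:-→d2:-→d3:-→d4:-→d5:-→d6:-→d7:-→d8:-→d9:-→d10:-→d11:-→d12:-→d13:-→d14:-→d15:-→d16:-→d17:-→d18:-→d19:-→d20:H2→d21:-→d22:-→d23:-  best=H2
  add 213.205.33.0/24 -> H0 at depth 24
  add 213.0.0.0/8 -> H4 at depth 8
  ? 213.0.127.112  path d0:H2→d1:-→d2:-→d3:-→d4:-→d5:-→d6:-→d7:-→d8:H4  best=H4
  ? 120.176.27.68  path d0:H2→d1:-→d2:-→d3:-→d4:-→d5:-→d6:-→d7:-→d8:-→d9:-→d10:-→d11:-→d12:H2  best=H2
  ? 54.4.27.254  path d0:H2→d1:-  best=H2
  add 213.205.33.64/26 -> H2 at depth 26
  ? 213.0.0.6  path d0:H2→d1:-→d2:-→d3:-→d4:-→d5:-→d6:-→d7:-→d8:H4  best=H4
  add 144.211.219.48/28 -> H1 at depth 28
  ? 144.211.219.63  path d0:H2→d1:-→d2:-→d3:-→d4:-→d5:-→d6:-→d7:-→d8:-→d9:-→d10:-→d11:-→d12:H4→d13:-→d14:-→d15:-→d16:-→d17:-→d18:-→d19:-→d20:-→d21:-→d22:-→d23:-→d24:-→d25:-→d26:-→d27:-→d28:H1  best=H1
  add 120.188.17.224/27 -> H3 at depth 27
  add 0.0.0.0/0 -> H4 at depth 0
  add 120.188.0.0/16 -> H2 at depth 16
  add 213.0.0.0/8 -> H0 at depth 8
  add 0.0.0.0/0 -> H0 at depth 0
  ? 62.84.249.137  path d0:H0→d1:-  best=H0
  ? 120.188.17.227  path d0:H0→d1:-→d2:-→d3:-→d4:-→d5:-→d6:-→d7:-→d8:-→d9:-→d10:-→d11:-→d12:H2→d13:-→d14:-→d15:-→d16:H2→d17:-→d18:-→d19:-→d20:-→d21:-→d22:-→d23:-→d24:-→d25:-→d26:-→d27:H3  best=H3
  add 120.0.0.0/7 -> H4 at depth 7
  add 120.0.0.0/8 -> H0 at depth 8
  add 144.208.0.0/12 -> H4 at depth 12
  add 213.205.33.112/28 -> H0 at depth 28
  ? 213.205.33.3  path d0:H0→d1:-→d2:-→d3:-→d4:-→d5:-→d6:-→d7:-→d8:H0→d9:-→d10:-→d11:-→d12:-→d13:-→d14:-→d15:-→d16:-→d17:-→d18:-→d19:-→d20:H2→d21:-→d22:-→d23:-→d24:H0→d25:-  best=H0
  add 0.0.0.0/0 -> H4 at depth 0

== LOOKUPS ==
["H2","H2","H4","H2","H2","H4","H1","H0","H3","H0"]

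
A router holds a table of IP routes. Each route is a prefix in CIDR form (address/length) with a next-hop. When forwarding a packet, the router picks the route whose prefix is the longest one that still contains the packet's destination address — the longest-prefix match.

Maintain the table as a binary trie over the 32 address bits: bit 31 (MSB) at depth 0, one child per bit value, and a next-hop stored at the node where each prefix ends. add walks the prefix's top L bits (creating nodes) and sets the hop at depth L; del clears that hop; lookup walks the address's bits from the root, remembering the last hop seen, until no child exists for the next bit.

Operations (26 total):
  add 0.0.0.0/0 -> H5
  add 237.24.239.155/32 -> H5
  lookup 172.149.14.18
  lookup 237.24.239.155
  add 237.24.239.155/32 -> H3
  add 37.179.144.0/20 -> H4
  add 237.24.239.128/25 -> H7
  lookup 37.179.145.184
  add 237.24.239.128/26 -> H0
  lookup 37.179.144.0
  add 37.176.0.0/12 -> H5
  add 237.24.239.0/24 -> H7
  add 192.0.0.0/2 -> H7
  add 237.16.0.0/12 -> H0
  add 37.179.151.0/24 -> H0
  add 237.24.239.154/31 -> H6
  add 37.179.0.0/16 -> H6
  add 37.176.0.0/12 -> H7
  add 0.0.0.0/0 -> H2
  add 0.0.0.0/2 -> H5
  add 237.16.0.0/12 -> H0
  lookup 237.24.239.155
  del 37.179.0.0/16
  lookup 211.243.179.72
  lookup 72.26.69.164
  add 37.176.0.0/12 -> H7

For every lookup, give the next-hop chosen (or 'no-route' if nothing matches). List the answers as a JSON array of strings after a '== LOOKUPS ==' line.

Trace:
  + 0.0.0.0/0 (H5) depth=0
  + 237.24.239.155/32 (H5) depth=32
  lookup 172.149.14.18: bits 1 walk d0:H5→d1:- -> H5
  lookup 237.24.239.155: bits 11101101000110001110111110011011 walk d0:H5→d1:-→d2:-→d3:-→d4:-→d5:-→d6:-→d7:-→d8:-→d9:-→d10:-→d11:-→d12:-→d13:-→d14:-→d15:-→d16:-→d17:-→d18:-→d19:-→d20:-→d21:-→d22:-→d23:-→d24:-→d25:-→d26:-→d27:-→d28:-→d29:-→d30:-→d31:-→d32:H5 -> H5
  + 237.24.239.155/32 (H3) depth=32
  + 37.179.144.0/20 (H4) depth=20
  + 237.24.239.128/25 (H7) depth=25
  lookup 37.179.145.184: bits 00100101101100111001 walk d0:H5→d1:-→d2:-→d3:-→d4:-→d5:-→d6:-→d7:-→d8:-→d9:-→d10:-→d11:-→d12:-→d13:-→d14:-→d15:-→d16:-→d17:-→d18:-→d19:-→d20:H4 -> H4
  + 237.24.239.128/26 (H0) depth=26
  lookup 37.179.144.0: bits 00100101101100111001 walk d0:H5→d1:-→d2:-→d3:-→d4:-→d5:-→d6:-→d7:-→d8:-→d9:-→d10:-→d11:-→d12:-→d13:-→d14:-→d15:-→d16:-→d17:-→d18:-→d19:-→d20:H4 -> H4
  + 37.176.0.0/12 (H5) depth=12
  + 237.24.239.0/24 (H7) depth=24
  + 192.0.0.0/2 (H7) depth=2
  + 237.16.0.0/12 (H0) depth=12
  + 37.179.151.0/24 (H0) depth=24
  + 237.24.239.154/31 (H6) depth=31
  + 37.179.0.0/16 (H6) depth=16
  + 37.176.0.0/12 (H7) depth=12
  + 0.0.0.0/0 (H2) depth=0
  + 0.0.0.0/2 (H5) depth=2
  + 237.16.0.0/12 (H0) depth=12
  lookup 237.24.239.155: bits 11101101000110001110111110011011 walk d0:H2→d1:-→d2:H7→d3:-→d4:-→d5:-→d6:-→d7:-→d8:-→d9:-→d10:-→d11:-→d12:H0→d13:-→d14:-→d15:-→d16:-→d17:-→d18:-→d19:-→d20:-→d21:-→d22:-→d23:-→d24:H7→d25:H7→d26:H0→d27:-→d28:-→d29:-→d30:-→d31:H6→d32:H3 -> H3
  del 37.179.0.0/16 (clear depth 16)
  lookup 211.243.179.72: bits 11 walk d0:H2→d1:-→d2:H7 -> H7
  lookup 72.26.69.164: bits 0 walk d0:H2→d1:- -> H2
  + 37.176.0.0/12 (H7) depth=12

== LOOKUPS ==
["H5","H5","H4","H4","H3","H7","H2"]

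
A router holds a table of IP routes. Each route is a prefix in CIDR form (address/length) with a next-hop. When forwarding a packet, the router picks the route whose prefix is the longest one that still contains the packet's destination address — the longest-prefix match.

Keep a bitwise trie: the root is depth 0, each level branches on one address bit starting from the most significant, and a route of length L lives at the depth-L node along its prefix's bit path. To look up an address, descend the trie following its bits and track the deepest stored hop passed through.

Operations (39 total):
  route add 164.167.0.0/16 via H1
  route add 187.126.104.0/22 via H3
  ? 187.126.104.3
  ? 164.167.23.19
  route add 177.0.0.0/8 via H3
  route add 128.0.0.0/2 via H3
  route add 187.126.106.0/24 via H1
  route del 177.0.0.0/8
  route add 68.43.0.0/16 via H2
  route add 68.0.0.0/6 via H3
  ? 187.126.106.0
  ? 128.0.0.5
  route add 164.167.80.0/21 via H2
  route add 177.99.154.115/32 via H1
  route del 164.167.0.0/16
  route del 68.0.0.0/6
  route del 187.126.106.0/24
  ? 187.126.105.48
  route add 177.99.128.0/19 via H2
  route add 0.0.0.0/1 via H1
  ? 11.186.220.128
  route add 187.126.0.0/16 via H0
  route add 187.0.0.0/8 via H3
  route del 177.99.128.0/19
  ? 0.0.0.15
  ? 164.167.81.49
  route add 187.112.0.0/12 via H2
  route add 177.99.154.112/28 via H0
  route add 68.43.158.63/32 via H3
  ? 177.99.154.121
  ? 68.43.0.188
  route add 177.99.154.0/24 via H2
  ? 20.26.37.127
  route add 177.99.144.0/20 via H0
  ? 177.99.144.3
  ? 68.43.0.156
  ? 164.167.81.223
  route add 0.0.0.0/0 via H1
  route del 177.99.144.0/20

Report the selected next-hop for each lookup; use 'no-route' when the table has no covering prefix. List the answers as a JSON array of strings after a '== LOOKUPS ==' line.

Apply in order:
  add 164.167.0.0/16 -> H1 at depth 16
  add 187.126.104.0/22 -> H3 at depth 22
  lookup 187.126.104.3: bits 1011101101111110011010 walk d0:-→d1:-→d2:-→d3:-→d4:-→d5:-→d6:-→d7:-→d8:-→d9:-→d10:-→d11:-→d12:-→d13:-→d14:-→d15:-→d16:-→d17:-→d18:-→d19:-→d20:-→d21:-→d22:H3 -> H3
  lookup 164.167.23.19: bits 1010010010100111 walk d0:-→d1:-→d2:-→d3:-→d4:-→d5:-→d6:-→d7:-→d8:-→d9:-→d10:-→d11:-→d12:-→d13:-→d14:-→d15:-→d16:H1 -> H1
  add 177.0.0.0/8 -> H3 at depth 8
  add 128.0.0.0/2 -> H3 at depth 2
  add 187.126.106.0/24 -> H1 at depth 24
  del 177.0.0.0/8 (clear depth 8)
  add 68.43.0.0/16 -> H2 at depth 16
  add 68.0.0.0/6 -> H3 at depth 6
  lookup 187.126.106.0: bits 101110110111111001101010 walk d0:-→d1:-→d2:H3→d3:-→d4:-→d5:-→d6:-→d7:-→d8:-→d9:-→d10:-→d11:-→d12:-→d13:-→d14:-→d15:-→d16:-→d17:-→d18:-→d19:-→d20:-→d21:-→d22:H3→d23:-→d24:H1 -> H1
  lookup 128.0.0.5: bits 10 walk d0:-→d1:-→d2:H3 -> H3
  add 164.167.80.0/21 -> H2 at depth 21
  add 177.99.154.115/32 -> H1 at depth 32
  del 164.167.0.0/16 (clear depth 16)
  del 68.0.0.0/6 (clear depth 6)
  del 187.126.106.0/24 (clear depth 24)
  lookup 187.126.105.48: bits 1011101101111110011010 walk d0:-→d1:-→d2:H3→d3:-→d4:-→d5:-→d6:-→d7:-→d8:-→d9:-→d10:-→d11:-→d12:-→d13:-→d14:-→d15:-→d16:-→d17:-→d18:-→d19:-→d20:-→d21:-→d22:H3 -> H3
  add 177.99.128.0/19 -> H2 at depth 19
  add 0.0.0.0/1 -> H1 at depth 1
  lookup 11.186.220.128: bits 0 walk d0:-→d1:H1 -> H1
  add 187.126.0.0/16 -> H0 at depth 16
  add 187.0.0.0/8 -> H3 at depth 8
  del 177.99.128.0/19 (clear depth 19)
  lookup 0.0.0.15: bits 0 walk d0:-→d1:H1 -> H1
  lookup 164.167.81.49: bits 101001001010011101010 walk d0:-→d1:-→d2:H3→d3:-→d4:-→d5:-→d6:-→d7:-→d8:-→d9:-→d10:-→d11:-→d12:-→d13:-→d14:-→d15:-→d16:-→d17:-→d18:-→d19:-→d20:-→d21:H2 -> H2
  add 187.112.0.0/12 -> H2 at depth 12
  add 177.99.154.112/28 -> H0 at depth 28
  add 68.43.158.63/32 -> H3 at depth 32
  lookup 177.99.154.121: bits 1011000101100011100110100111 walk d0:-→d1:-→d2:H3→d3:-→d4:-→d5:-→d6:-→d7:-→d8:-→d9:-→d10:-→d11:-→d12:-→d13:-→d14:-→d15:-→d16:-→d17:-→d18:-→d19:-→d20:-→d21:-→d22:-→d23:-→d24:-→d25:-→d26:-→d27:-→d28:H0 -> H0
  lookup 68.43.0.188: bits 0100010000101011 walk d0:-→d1:H1→d2:-→d3:-→d4:-→d5:-→d6:-→d7:-→d8:-→d9:-→d10:-→d11:-→d12:-→d13:-→d14:-→d15:-→d16:H2 -> H2
  add 177.99.154.0/24 -> H2 at depth 24
  lookup 20.26.37.127: bits 0 walk d0:-→d1:H1 -> H1
  add 177.99.144.0/20 -> H0 at depth 20
  lookup 177.99.144.3: bits 10110001011000111001 walk d0:-→d1:-→d2:H3→d3:-→d4:-→d5:-→d6:-→d7:-→d8:-→d9:-→d10:-→d11:-→d12:-→d13:-→d14:-→d15:-→d16:-→d17:-→d18:-→d19:-→d20:H0 -> H0
  lookup 68.43.0.156: bits 0100010000101011 walk d0:-→d1:H1→d2:-→d3:-→d4:-→d5:-→d6:-→d7:-→d8:-→d9:-→d10:-→d11:-→d12:-→d13:-→d14:-→d15:-→d16:H2 -> H2
  lookup 164.167.81.223: bits 101001001010011101010 walk d0:-→d1:-→d2:H3→d3:-→d4:-→d5:-→d6:-→d7:-→d8:-→d9:-→d10:-→d11:-→d12:-→d13:-→d14:-→d15:-→d16:-→d17:-→d18:-→d19:-→d20:-→d21:H2 -> H2
  add 0.0.0.0/0 -> H1 at depth 0
  del 177.99.144.0/20 (clear depth 20)

== LOOKUPS ==
["H3","H1","H1","H3","H3","H1","H1","H2","H0","H2","H1","H0","H2","H2"]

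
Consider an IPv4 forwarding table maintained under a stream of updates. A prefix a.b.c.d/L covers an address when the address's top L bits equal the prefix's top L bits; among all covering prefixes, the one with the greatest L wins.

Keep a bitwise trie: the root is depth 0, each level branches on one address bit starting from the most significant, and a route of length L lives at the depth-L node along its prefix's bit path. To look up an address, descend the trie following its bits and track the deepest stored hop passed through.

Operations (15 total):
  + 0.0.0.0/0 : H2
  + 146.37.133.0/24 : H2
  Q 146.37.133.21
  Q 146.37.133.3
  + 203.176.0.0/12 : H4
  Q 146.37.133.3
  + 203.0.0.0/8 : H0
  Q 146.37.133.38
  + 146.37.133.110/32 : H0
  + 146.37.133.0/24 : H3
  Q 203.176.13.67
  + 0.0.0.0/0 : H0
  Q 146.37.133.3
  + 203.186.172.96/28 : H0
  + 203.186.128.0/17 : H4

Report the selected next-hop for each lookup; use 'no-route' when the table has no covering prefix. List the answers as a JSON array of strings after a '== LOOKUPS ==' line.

Process each operation:
  + 0.0.0.0/0 (H2) depth=0
  + 146.37.133.0/24 (H2) depth=24
  Q 146.37.133.21: descend 100100100010010110000101 ; hops seen [H2,H2] ; pick H2
  Q 146.37.133.3: descend 100100100010010110000101 ; hops seen [H2,H2] ; pick H2
  + 203.176.0.0/12 (H4) depth=12
  Q 146.37.133.3: descend 100100100010010110000101 ; hops seen [H2,H2] ; pick H2
  + 203.0.0.0/8 (H0) depth=8
  Q 146.37.133.38: descend 100100100010010110000101 ; hops seen [H2,H2] ; pick H2
  + 146.37.133.110/32 (H0) depth=32
  + 146.37.133.0/24 (H3) depth=24
  Q 203.176.13.67: descend 110010111011 ; hops seen [H2,H0,H4] ; pick H4
  + 0.0.0.0/0 (H0) depth=0
  Q 146.37.133.3: descend 1001001000100101100001010 ; hops seen [H0,H3] ; pick H3
  + 203.186.172.96/28 (H0) depth=28
  + 203.186.128.0/17 (H4) depth=17

== LOOKUPS ==
["H2","H2","H2","H2","H4","H3"]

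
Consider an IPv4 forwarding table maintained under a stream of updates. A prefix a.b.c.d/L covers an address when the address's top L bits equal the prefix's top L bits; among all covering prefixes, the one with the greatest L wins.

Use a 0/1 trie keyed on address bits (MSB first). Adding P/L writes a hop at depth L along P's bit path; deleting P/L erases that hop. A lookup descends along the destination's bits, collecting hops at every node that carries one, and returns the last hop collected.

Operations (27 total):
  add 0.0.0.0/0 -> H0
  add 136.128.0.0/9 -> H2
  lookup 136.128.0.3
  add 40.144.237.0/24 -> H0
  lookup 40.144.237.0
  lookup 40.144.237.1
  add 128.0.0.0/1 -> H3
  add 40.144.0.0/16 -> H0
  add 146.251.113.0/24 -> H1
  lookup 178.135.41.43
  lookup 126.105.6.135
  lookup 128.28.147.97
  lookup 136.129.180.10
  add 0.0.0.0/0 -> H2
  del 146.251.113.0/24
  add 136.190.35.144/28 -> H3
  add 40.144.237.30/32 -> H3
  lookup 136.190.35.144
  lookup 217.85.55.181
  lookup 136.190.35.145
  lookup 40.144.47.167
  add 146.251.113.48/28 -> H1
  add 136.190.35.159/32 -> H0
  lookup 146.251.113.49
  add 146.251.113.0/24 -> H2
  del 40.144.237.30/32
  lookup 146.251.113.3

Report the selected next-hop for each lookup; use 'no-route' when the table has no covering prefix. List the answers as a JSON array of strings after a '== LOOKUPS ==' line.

Trace:
  + 0.0.0.0/0 (H0) depth=0
  + 136.128.0.0/9 (H2) depth=9
  Q 136.128.0.3: descend 100010001 ; hops seen [H0,H2] ; pick H2
  + 40.144.237.0/24 (H0) depth=24
  Q 40.144.237.0: descend 001010001001000011101101 ; hops seen [H0,H0] ; pick H0
  Q 40.144.237.1: descend 001010001001000011101101 ; hops seen [H0,H0] ; pick H0
  + 128.0.0.0/1 (H3) depth=1
  + 40.144.0.0/16 (H0) depth=16
  + 146.251.113.0/24 (H1) depth=24
  Q 178.135.41.43: descend 10 ; hops seen [H0,H3] ; pick H3
  Q 126.105.6.135: descend 0 ; hops seen [H0] ; pick H0
  Q 128.28.147.97: descend 1000 ; hops seen [H0,H3] ; pick H3
  Q 136.129.180.10: descend 100010001 ; hops seen [H0,H3,H2] ; pick H2
  + 0.0.0.0/0 (H2) depth=0
  del 146.251.113.0/24 (clear depth 24)
  + 136.190.35.144/28 (H3) depth=28
  + 40.144.237.30/32 (H3) depth=32
  Q 136.190.35.144: descend 1000100010111110001000111001 ; hops seen [H2,H3,H2,H3] ; pick H3
  Q 217.85.55.181: descend 1 ; hops seen [H2,H3] ; pick H3
  Q 136.190.35.145: descend 1000100010111110001000111001 ; hops seen [H2,H3,H2,H3] ; pick H3
  Q 40.144.47.167: descend 0010100010010000 ; hops seen [H2,H0] ; pick H0
  + 146.251.113.48/28 (H1) depth=28
  + 136.190.35.159/32 (H0) depth=32
  Q 146.251.113.49: descend 1001001011111011011100010011 ; hops seen [H2,H3,H1] ; pick H1
  + 146.251.113.0/24 (H2) depth=24
  del 40.144.237.30/32 (clear depth 32)
  Q 146.251.113.3: descend 10010010111110110111000100 ; hops seen [H2,H3,H2] ; pick H2

== LOOKUPS ==
["H2","H0","H0","H3","H0","H3","H2","H3","H3","H3","H0","H1","H2"]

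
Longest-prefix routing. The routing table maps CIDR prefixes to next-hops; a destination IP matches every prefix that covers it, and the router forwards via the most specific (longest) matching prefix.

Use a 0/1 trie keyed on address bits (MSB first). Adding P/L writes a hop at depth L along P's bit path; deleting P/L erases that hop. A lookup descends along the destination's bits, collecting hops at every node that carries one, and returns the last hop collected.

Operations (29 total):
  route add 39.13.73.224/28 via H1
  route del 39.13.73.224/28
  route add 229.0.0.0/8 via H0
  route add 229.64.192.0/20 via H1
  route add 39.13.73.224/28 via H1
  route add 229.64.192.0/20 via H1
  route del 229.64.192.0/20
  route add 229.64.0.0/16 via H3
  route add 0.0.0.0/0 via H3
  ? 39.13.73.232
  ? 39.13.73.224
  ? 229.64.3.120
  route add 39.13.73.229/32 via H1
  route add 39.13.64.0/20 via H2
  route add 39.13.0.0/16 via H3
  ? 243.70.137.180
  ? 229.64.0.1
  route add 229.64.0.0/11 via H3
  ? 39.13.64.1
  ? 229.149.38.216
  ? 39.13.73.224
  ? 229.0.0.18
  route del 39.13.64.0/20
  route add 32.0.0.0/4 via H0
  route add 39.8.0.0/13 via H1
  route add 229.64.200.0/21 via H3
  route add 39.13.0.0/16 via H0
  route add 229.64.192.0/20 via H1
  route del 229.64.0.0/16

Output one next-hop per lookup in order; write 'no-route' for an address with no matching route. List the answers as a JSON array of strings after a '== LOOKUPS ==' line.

Trace:
  + 39.13.73.224/28 (H1) depth=28
  del 39.13.73.224/28 (clear depth 28)
  + 229.0.0.0/8 (H0) depth=8
  + 229.64.192.0/20 (H1) depth=20
  + 39.13.73.224/28 (H1) depth=28
  + 229.64.192.0/20 (H1) depth=20
  del 229.64.192.0/20 (clear depth 20)
  + 229.64.0.0/16 (H3) depth=16
  + 0.0.0.0/0 (H3) depth=0
  ? 39.13.73.232  path d0:H3→d1:-→d2:-→d3:-→d4:-→d5:-→d6:-→d7:-→d8:-→d9:-→d10:-→d11:-→d12:-→d13:-→d14:-→d15:-→d16:-→d17:-→d18:-→d19:-→d20:-→d21:-→d22:-→d23:-→d24:-→d25:-→d26:-→d27:-→d28:H1  best=H1
  ? 39.13.73.224  path d0:H3→d1:-→d2:-→d3:-→d4:-→d5:-→d6:-→d7:-→d8:-→d9:-→d10:-→d11:-→d12:-→d13:-→d14:-→d15:-→d16:-→d17:-→d18:-→d19:-→d20:-→d21:-→d22:-→d23:-→d24:-→d25:-→d26:-→d27:-→d28:H1  best=H1
  ? 229.64.3.120  path d0:H3→d1:-→d2:-→d3:-→d4:-→d5:-→d6:-→d7:-→d8:H0→d9:-→d10:-→d11:-→d12:-→d13:-→d14:-→d15:-→d16:H3  best=H3
  + 39.13.73.229/32 (H1) depth=32
  + 39.13.64.0/20 (H2) depth=20
  + 39.13.0.0/16 (H3) depth=16
  ? 243.70.137.180  path d0:H3→d1:-→d2:-→d3:-  best=H3
  ? 229.64.0.1  path d0:H3→d1:-→d2:-→d3:-→d4:-→d5:-→d6:-→d7:-→d8:H0→d9:-→d10:-→d11:-→d12:-→d13:-→d14:-→d15:-→d16:H3  best=H3
  + 229.64.0.0/11 (H3) depth=11
  ? 39.13.64.1  path d0:H3→d1:-→d2:-→d3:-→d4:-→d5:-→d6:-→d7:-→d8:-→d9:-→d10:-→d11:-→d12:-→d13:-→d14:-→d15:-→d16:H3→d17:-→d18:-→d19:-→d20:H2  best=H2
  ? 229.149.38.216  path d0:H3→d1:-→d2:-→d3:-→d4:-→d5:-→d6:-→d7:-→d8:H0  best=H0
  ? 39.13.73.224  path d0:H3→d1:-→d2:-→d3:-→d4:-→d5:-→d6:-→d7:-→d8:-→d9:-→d10:-→d11:-→d12:-→d13:-→d14:-→d15:-→d16:H3→d17:-→d18:-→d19:-→d20:H2→d21:-→d22:-→d23:-→d24:-→d25:-→d26:-→d27:-→d28:H1→d29:-  best=H1
  ? 229.0.0.18  path d0:H3→d1:-→d2:-→d3:-→d4:-→d5:-→d6:-→d7:-→d8:H0→d9:-  best=H0
  del 39.13.64.0/20 (clear depth 20)
  + 32.0.0.0/4 (H0) depth=4
  + 39.8.0.0/13 (H1) depth=13
  + 229.64.200.0/21 (H3) depth=21
  + 39.13.0.0/16 (H0) depth=16
  + 229.64.192.0/20 (H1) depth=20
  del 229.64.0.0/16 (clear depth 16)

== LOOKUPS ==
["H1","H1","H3","H3","H3","H2","H0","H1","H0"]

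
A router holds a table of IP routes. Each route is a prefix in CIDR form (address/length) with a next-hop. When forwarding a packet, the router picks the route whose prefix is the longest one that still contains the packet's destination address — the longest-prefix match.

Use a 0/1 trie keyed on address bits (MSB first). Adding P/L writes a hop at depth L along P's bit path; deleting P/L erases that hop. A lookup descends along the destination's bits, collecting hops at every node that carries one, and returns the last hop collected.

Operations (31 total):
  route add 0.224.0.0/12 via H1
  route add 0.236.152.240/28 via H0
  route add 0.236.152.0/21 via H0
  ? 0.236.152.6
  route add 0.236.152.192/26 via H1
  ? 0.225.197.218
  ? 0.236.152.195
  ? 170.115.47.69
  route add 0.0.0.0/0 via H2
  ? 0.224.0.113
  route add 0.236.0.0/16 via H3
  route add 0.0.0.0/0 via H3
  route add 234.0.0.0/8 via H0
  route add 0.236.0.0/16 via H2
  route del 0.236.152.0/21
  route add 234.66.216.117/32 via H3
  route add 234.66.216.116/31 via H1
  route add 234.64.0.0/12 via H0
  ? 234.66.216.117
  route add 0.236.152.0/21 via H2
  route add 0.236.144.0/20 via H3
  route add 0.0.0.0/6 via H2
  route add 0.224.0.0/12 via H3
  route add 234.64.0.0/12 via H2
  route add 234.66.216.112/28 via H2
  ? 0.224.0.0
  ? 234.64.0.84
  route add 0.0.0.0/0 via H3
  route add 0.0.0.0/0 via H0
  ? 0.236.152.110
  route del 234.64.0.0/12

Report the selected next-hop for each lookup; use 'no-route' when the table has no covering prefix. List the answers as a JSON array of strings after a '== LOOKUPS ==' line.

Process each operation:
  add 0.224.0.0/12 -> H1 at depth 12
  add 0.236.152.240/28 -> H0 at depth 28
  add 0.236.152.0/21 -> H0 at depth 21
  Q 0.236.152.6: descend 000000001110110010011000 ; hops seen [H1,H0] ; pick H0
  add 0.236.152.192/26 -> H1 at depth 26
  Q 0.225.197.218: descend 000000001110 ; hops seen [H1] ; pick H1
  Q 0.236.152.195: descend 00000000111011001001100011 ; hops seen [H1,H0,H1] ; pick H1
  Q 170.115.47.69: descend ε ; hops seen [∅] ; pick no-route
  add 0.0.0.0/0 -> H2 at depth 0
  Q 0.224.0.113: descend 000000001110 ; hops seen [H2,H1] ; pick H1
  add 0.236.0.0/16 -> H3 at depth 16
  add 0.0.0.0/0 -> H3 at depth 0
  add 234.0.0.0/8 -> H0 at depth 8
  add 0.236.0.0/16 -> H2 at depth 16
  del 0.236.152.0/21 (clear depth 21)
  add 234.66.216.117/32 -> H3 at depth 32
  add 234.66.216.116/31 -> H1 at depth 31
  add 234.64.0.0/12 -> H0 at depth 12
  Q 234.66.216.117: descend 11101010010000101101100001110101 ; hops seen [H3,H0,H0,H1,H3] ; pick H3
  add 0.236.152.0/21 -> H2 at depth 21
  add 0.236.144.0/20 -> H3 at depth 20
  add 0.0.0.0/6 -> H2 at depth 6
  add 0.224.0.0/12 -> H3 at depth 12
  add 234.64.0.0/12 -> H2 at depth 12
  add 234.66.216.112/28 -> H2 at depth 28
  Q 0.224.0.0: descend 000000001110 ; hops seen [H3,H2,H3] ; pick H3
  Q 234.64.0.84: descend 11101010010000 ; hops seen [H3,H0,H2] ; pick H2
  add 0.0.0.0/0 -> H3 at depth 0
  add 0.0.0.0/0 -> H0 at depth 0
  Q 0.236.152.110: descend 000000001110110010011000 ; hops seen [H0,H2,H3,H2,H3,H2] ; pick H2
  del 234.64.0.0/12 (clear depth 12)

== LOOKUPS ==
["H0","H1","H1","no-route","H1","H3","H3","H2","H2"]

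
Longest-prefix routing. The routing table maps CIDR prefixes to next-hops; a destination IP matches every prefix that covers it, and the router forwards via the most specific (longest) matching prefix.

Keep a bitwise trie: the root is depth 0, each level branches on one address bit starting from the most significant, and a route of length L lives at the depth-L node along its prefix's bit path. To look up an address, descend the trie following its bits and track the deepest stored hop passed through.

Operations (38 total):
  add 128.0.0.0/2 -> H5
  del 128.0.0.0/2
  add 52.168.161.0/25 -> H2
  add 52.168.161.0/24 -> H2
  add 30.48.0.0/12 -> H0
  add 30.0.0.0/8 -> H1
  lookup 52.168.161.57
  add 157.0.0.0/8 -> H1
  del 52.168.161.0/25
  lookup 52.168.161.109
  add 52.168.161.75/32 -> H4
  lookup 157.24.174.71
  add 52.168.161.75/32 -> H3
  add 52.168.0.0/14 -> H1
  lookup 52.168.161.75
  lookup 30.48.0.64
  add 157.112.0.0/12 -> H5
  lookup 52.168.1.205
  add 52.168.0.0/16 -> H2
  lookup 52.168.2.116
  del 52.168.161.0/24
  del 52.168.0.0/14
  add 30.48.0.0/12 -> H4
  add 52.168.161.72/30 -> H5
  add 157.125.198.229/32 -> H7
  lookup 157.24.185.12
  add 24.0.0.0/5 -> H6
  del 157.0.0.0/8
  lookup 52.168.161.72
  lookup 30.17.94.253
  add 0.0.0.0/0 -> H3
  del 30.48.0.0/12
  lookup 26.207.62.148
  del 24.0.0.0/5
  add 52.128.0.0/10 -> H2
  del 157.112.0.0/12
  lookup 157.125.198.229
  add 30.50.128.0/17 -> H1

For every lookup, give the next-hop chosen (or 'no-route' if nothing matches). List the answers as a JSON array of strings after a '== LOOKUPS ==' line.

Trace:
  add 128.0.0.0/2 -> H5 at depth 2
  del 128.0.0.0/2 (clear depth 2)
  add 52.168.161.0/25 -> H2 at depth 25
  add 52.168.161.0/24 -> H2 at depth 24
  add 30.48.0.0/12 -> H0 at depth 12
  add 30.0.0.0/8 -> H1 at depth 8
  ? 52.168.161.57  path d0:-→d1:-→d2:-→d3:-→d4:-→d5:-→d6:-→d7:-→d8:-→d9:-→d10:-→d11:-→d12:-→d13:-→d14:-→d15:-→d16:-→d17:-→d18:-→d19:-→d20:-→d21:-→d22:-→d23:-→d24:H2→d25:H2  best=H2
  add 157.0.0.0/8 -> H1 at depth 8
  del 52.168.161.0/25 (clear depth 25)
  ? 52.168.161.109  path d0:-→d1:-→d2:-→d3:-→d4:-→d5:-→d6:-→d7:-→d8:-→d9:-→d10:-→d11:-→d12:-→d13:-→d14:-→d15:-→d16:-→d17:-→d18:-→d19:-→d20:-→d21:-→d22:-→d23:-→d24:H2→d25:-  best=H2
  add 52.168.161.75/32 -> H4 at depth 32
  ? 157.24.174.71  path d0:-→d1:-→d2:-→d3:-→d4:-→d5:-→d6:-→d7:-→d8:H1  best=H1
  add 52.168.161.75/32 -> H3 at depth 32
  add 52.168.0.0/14 -> H1 at depth 14
  ? 52.168.161.75  path d0:-→d1:-→d2:-→d3:-→d4:-→d5:-→d6:-→d7:-→d8:-→d9:-→d10:-→d11:-→d12:-→d13:-→d14:H1→d15:-→d16:-→d17:-→d18:-→d19:-→d20:-→d21:-→d22:-→d23:-→d24:H2→d25:-→d26:-→d27:-→d28:-→d29:-→d30:-→d31:-→d32:H3  best=H3
  ? 30.48.0.64  path d0:-→d1:-→d2:-→d3:-→d4:-→d5:-→d6:-→d7:-→d8:H1→d9:-→d10:-→d11:-→d12:H0  best=H0
  add 157.112.0.0/12 -> H5 at depth 12
  ? 52.168.1.205  path d0:-→d1:-→d2:-→d3:-→d4:-→d5:-→d6:-→d7:-→d8:-→d9:-→d10:-→d11:-→d12:-→d13:-→d14:H1→d15:-→d16:-  best=H1
  add 52.168.0.0/16 -> H2 at depth 16
  ? 52.168.2.116  path d0:-→d1:-→d2:-→d3:-→d4:-→d5:-→d6:-→d7:-→d8:-→d9:-→d10:-→d11:-→d12:-→d13:-→d14:H1→d15:-→d16:H2  best=H2
  del 52.168.161.0/24 (clear depth 24)
  del 52.168.0.0/14 (clear depth 14)
  add 30.48.0.0/12 -> H4 at depth 12
  add 52.168.161.72/30 -> H5 at depth 30
  add 157.125.198.229/32 -> H7 at depth 32
  ? 157.24.185.12  path d0:-→d1:-→d2:-→d3:-→d4:-→d5:-→d6:-→d7:-→d8:H1→d9:-  best=H1
  add 24.0.0.0/5 -> H6 at depth 5
  del 157.0.0.0/8 (clear depth 8)
  ? 52.168.161.72  path d0:-→d1:-→d2:-→d3:-→d4:-→d5:-→d6:-→d7:-→d8:-→d9:-→d10:-→d11:-→d12:-→d13:-→d14:-→d15:-→d16:H2→d17:-→d18:-→d19:-→d20:-→d21:-→d22:-→d23:-→d24:-→d25:-→d26:-→d27:-→d28:-→d29:-→d30:H5  best=H5
  ? 30.17.94.253  path d0:-→d1:-→d2:-→d3:-→d4:-→d5:H6→d6:-→d7:-→d8:H1→d9:-→d10:-  best=H1
  add 0.0.0.0/0 -> H3 at depth 0
  del 30.48.0.0/12 (clear depth 12)
  ? 26.207.62.148  path d0:H3→d1:-→d2:-→d3:-→d4:-→d5:H6  best=H6
  del 24.0.0.0/5 (clear depth 5)
  add 52.128.0.0/10 -> H2 at depth 10
  del 157.112.0.0/12 (clear depth 12)
  ? 157.125.198.229  path d0:H3→d1:-→d2:-→d3:-→d4:-→d5:-→d6:-→d7:-→d8:-→d9:-→d10:-→d11:-→d12:-→d13:-→d14:-→d15:-→d16:-→d17:-→d18:-→d19:-→d20:-→d21:-→d22:-→d23:-→d24:-→d25:-→d26:-→d27:-→d28:-→d29:-→d30:-→d31:-→d32:H7  best=H7
  add 30.50.128.0/17 -> H1 at depth 17

== LOOKUPS ==
["H2","H2","H1","H3","H0","H1","H2","H1","H5","H1","H6","H7"]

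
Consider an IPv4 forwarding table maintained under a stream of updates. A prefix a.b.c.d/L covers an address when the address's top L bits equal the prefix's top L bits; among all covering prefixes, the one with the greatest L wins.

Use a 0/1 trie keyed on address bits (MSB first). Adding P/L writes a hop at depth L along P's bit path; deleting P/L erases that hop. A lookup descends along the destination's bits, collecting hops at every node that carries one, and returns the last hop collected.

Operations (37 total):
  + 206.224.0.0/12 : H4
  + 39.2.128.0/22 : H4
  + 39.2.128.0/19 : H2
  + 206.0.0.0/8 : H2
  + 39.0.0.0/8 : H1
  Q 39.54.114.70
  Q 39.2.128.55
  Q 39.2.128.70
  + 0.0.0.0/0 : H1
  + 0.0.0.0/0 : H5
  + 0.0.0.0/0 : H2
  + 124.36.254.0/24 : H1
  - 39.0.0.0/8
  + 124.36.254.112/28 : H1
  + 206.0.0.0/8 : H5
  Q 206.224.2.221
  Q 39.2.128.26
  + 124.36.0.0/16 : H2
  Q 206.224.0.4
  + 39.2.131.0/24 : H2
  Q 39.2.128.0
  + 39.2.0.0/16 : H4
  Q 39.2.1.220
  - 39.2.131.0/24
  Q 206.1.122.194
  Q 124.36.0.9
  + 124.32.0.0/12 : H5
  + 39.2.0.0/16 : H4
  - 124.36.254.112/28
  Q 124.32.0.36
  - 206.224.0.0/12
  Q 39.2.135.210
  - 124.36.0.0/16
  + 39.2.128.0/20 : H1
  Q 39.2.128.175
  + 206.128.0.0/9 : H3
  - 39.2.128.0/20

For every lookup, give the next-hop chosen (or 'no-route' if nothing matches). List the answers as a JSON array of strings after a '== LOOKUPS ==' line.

Process each operation:
  add 206.224.0.0/12 -> H4 at depth 12
  add 39.2.128.0/22 -> H4 at depth 22
  add 39.2.128.0/19 -> H2 at depth 19
  add 206.0.0.0/8 -> H2 at depth 8
  add 39.0.0.0/8 -> H1 at depth 8
  lookup 39.54.114.70: bits 0010011100 walk d0:-→d1:-→d2:-→d3:-→d4:-→d5:-→d6:-→d7:-→d8:H1→d9:-→d10:- -> H1
  lookup 39.2.128.55: bits 0010011100000010100000 walk d0:-→d1:-→d2:-→d3:-→d4:-→d5:-→d6:-→d7:-→d8:H1→d9:-→d10:-→d11:-→d12:-→d13:-→d14:-→d15:-→d16:-→d17:-→d18:-→d19:H2→d20:-→d21:-→d22:H4 -> H4
  lookup 39.2.128.70: bits 0010011100000010100000 walk d0:-→d1:-→d2:-→d3:-→d4:-→d5:-→d6:-→d7:-→d8:H1→d9:-→d10:-→d11:-→d12:-→d13:-→d14:-→d15:-→d16:-→d17:-→d18:-→d19:H2→d20:-→d21:-→d22:H4 -> H4
  add 0.0.0.0/0 -> H1 at depth 0
  add 0.0.0.0/0 -> H5 at depth 0
  add 0.0.0.0/0 -> H2 at depth 0
  add 124.36.254.0/24 -> H1 at depth 24
  - 39.0.0.0/8 clear@8
  add 124.36.254.112/28 -> H1 at depth 28
  add 206.0.0.0/8 -> H5 at depth 8
  lookup 206.224.2.221: bits 110011101110 walk d0:H2→d1:-→d2:-→d3:-→d4:-→d5:-→d6:-→d7:-→d8:H5→d9:-→d10:-→d11:-→d12:H4 -> H4
  lookup 39.2.128.26: bits 0010011100000010100000 walk d0:H2→d1:-→d2:-→d3:-→d4:-→d5:-→d6:-→d7:-→d8:-→d9:-→d10:-→d11:-→d12:-→d13:-→d14:-→d15:-→d16:-→d17:-→d18:-→d19:H2→d20:-→d21:-→d22:H4 -> H4
  add 124.36.0.0/16 -> H2 at depth 16
  lookup 206.224.0.4: bits 110011101110 walk d0:H2→d1:-→d2:-→d3:-→d4:-→d5:-→d6:-→d7:-→d8:H5→d9:-→d10:-→d11:-→d12:H4 -> H4
  add 39.2.131.0/24 -> H2 at depth 24
  lookup 39.2.128.0: bits 0010011100000010100000 walk d0:H2→d1:-→d2:-→d3:-→d4:-→d5:-→d6:-→d7:-→d8:-→d9:-→d10:-→d11:-→d12:-→d13:-→d14:-→d15:-→d16:-→d17:-→d18:-→d19:H2→d20:-→d21:-→d22:H4 -> H4
  add 39.2.0.0/16 -> H4 at depth 16
  lookup 39.2.1.220: bits 0010011100000010 walk d0:H2→d1:-→d2:-→d3:-→d4:-→d5:-→d6:-→d7:-→d8:-→d9:-→d10:-→d11:-→d12:-→d13:-→d14:-→d15:-→d16:H4 -> H4
  - 39.2.131.0/24 clear@24
  lookup 206.1.122.194: bits 11001110 walk d0:H2→d1:-→d2:-→d3:-→d4:-→d5:-→d6:-→d7:-→d8:H5 -> H5
  lookup 124.36.0.9: bits 0111110000100100 walk d0:H2→d1:-→d2:-→d3:-→d4:-→d5:-→d6:-→d7:-→d8:-→d9:-→d10:-→d11:-→d12:-→d13:-→d14:-→d15:-→d16:H2 -> H2
  add 124.32.0.0/12 -> H5 at depth 12
  add 39.2.0.0/16 -> H4 at depth 16
  - 124.36.254.112/28 clear@28
  lookup 124.32.0.36: bits 0111110000100 walk d0:H2→d1:-→d2:-→d3:-→d4:-→d5:-→d6:-→d7:-→d8:-→d9:-→d10:-→d11:-→d12:H5→d13:- -> H5
  - 206.224.0.0/12 clear@12
  lookup 39.2.135.210: bits 001001110000001010000 walk d0:H2→d1:-→d2:-→d3:-→d4:-→d5:-→d6:-→d7:-→d8:-→d9:-→d10:-→d11:-→d12:-→d13:-→d14:-→d15:-→d16:H4→d17:-→d18:-→d19:H2→d20:-→d21:- -> H2
  - 124.36.0.0/16 clear@16
  add 39.2.128.0/20 -> H1 at depth 20
  lookup 39.2.128.175: bits 0010011100000010100000 walk d0:H2→d1:-→d2:-→d3:-→d4:-→d5:-→d6:-→d7:-→d8:-→d9:-→d10:-→d11:-→d12:-→d13:-→d14:-→d15:-→d16:H4→d17:-→d18:-→d19:H2→d20:H1→d21:-→d22:H4 -> H4
  add 206.128.0.0/9 -> H3 at depth 9
  - 39.2.128.0/20 clear@20

== LOOKUPS ==
["H1","H4","H4","H4","H4","H4","H4","H4","H5","H2","H5","H2","H4"]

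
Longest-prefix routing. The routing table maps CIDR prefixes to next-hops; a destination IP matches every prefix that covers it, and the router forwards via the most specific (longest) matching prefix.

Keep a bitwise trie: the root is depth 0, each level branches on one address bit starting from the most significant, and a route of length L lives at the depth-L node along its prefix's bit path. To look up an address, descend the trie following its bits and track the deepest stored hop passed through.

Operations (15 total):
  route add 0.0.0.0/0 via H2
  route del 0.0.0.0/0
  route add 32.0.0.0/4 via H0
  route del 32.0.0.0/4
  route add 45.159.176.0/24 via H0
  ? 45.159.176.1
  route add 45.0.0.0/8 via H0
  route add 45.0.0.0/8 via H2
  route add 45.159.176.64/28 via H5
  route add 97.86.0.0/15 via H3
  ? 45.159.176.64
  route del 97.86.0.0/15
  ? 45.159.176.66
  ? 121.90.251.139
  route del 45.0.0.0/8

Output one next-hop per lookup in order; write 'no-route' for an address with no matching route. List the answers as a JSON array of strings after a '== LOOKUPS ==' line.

Process each operation:
  add 0.0.0.0/0 -> H2 at depth 0
  del 0.0.0.0/0 (clear depth 0)
  add 32.0.0.0/4 -> H0 at depth 4
  del 32.0.0.0/4 (clear depth 4)
  add 45.159.176.0/24 -> H0 at depth 24
  Q 45.159.176.1: descend 001011011001111110110000 ; hops seen [H0] ; pick H0
  add 45.0.0.0/8 -> H0 at depth 8
  add 45.0.0.0/8 -> H2 at depth 8
  add 45.159.176.64/28 -> H5 at depth 28
  add 97.86.0.0/15 -> H3 at depth 15
  Q 45.159.176.64: descend 0010110110011111101100000100 ; hops seen [H2,H0,H5] ; pick H5
  del 97.86.0.0/15 (clear depth 15)
  Q 45.159.176.66: descend 0010110110011111101100000100 ; hops seen [H2,H0,H5] ; pick H5
  Q 121.90.251.139: descend 011 ; hops seen [∅] ; pick no-route
  del 45.0.0.0/8 (clear depth 8)

== LOOKUPS ==
["H0","H5","H5","no-route"]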